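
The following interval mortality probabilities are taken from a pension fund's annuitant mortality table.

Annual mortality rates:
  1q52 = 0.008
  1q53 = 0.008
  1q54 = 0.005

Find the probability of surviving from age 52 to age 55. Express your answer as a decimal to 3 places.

0.979

Chaining the interval survival probabilities: (1 − 0.008) × (1 − 0.008) × (1 − 0.005).
= 0.992 × 0.992 × 0.995 = 0.979144.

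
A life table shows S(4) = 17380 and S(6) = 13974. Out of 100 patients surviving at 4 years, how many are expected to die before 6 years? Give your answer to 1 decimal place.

The relevant probability is 1 − 13974/17380 = 0.195972.
Expected number = 100 × 0.195972 = 19.6.

19.6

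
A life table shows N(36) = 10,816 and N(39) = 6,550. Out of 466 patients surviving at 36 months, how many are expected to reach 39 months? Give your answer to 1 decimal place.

The relevant probability is 6,550/10,816 = 0.605584.
Expected number = 466 × 0.605584 = 282.2.

282.2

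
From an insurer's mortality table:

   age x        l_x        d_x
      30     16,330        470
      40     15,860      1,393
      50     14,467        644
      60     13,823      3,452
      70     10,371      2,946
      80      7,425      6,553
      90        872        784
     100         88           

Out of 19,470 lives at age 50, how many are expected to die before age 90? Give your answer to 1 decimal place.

18296.4

The relevant probability is 1 − 872/14,467 = 0.939725.
Expected number = 19,470 × 0.939725 = 18296.4.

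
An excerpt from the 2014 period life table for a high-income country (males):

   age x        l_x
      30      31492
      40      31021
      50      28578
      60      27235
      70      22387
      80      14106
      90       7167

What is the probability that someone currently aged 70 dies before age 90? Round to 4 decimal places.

P(die before 90 | alive at 70) = 1 − l_90/l_70 = 1 − 7167/22387 = (15220)/22387 = 0.679859.

0.6799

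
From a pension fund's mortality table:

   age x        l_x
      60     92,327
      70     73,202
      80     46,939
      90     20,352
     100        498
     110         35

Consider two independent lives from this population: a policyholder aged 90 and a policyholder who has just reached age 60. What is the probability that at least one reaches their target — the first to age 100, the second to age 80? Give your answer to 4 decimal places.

p₁ = l_100/l_90 = 498/20,352 = 0.024469; p₂ = l_80/l_60 = 46,939/92,327 = 0.508399.
P(at least one) = 1 − (1−p₁)(1−p₂) = 1 − 0.975531 × 0.491601 = 0.520428.

0.5204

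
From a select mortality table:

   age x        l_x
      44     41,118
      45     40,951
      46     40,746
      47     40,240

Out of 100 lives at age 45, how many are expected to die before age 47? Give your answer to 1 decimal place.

The relevant probability is 1 − 40,240/40,951 = 0.017362.
Expected number = 100 × 0.017362 = 1.7.

1.7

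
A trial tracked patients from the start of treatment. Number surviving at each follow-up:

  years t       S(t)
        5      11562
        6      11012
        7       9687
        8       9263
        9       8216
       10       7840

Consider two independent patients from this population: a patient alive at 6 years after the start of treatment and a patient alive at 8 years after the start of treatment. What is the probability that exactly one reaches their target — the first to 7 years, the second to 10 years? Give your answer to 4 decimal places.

p₁ = S(7)/S(6) = 9687/11012 = 0.879677; p₂ = S(10)/S(8) = 7840/9263 = 0.846378.
P(exactly one) = p₁(1−p₂) + (1−p₁)p₂ = 0.135138 + 0.101839 = 0.236976.

0.2370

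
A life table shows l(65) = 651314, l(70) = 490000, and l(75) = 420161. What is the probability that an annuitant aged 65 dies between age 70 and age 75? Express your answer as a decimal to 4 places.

0.1072

This is the probability of reaching 70 but not 75, conditional on being alive at 65: (l(70) − l(75)) / l(65).
= (490000 − 420161) / 651314 = 69839 / 651314 = 0.107228.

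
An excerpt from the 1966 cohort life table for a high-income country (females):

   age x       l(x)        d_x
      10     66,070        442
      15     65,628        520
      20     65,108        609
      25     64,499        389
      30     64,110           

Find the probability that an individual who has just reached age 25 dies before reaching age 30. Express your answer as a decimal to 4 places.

P(die before 30 | alive at 25) = 1 − l(30)/l(25) = 1 − 64,110/64,499 = (389)/64,499 = 0.006031.

0.0060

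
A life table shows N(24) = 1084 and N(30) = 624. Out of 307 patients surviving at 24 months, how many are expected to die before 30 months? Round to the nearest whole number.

130

The relevant probability is 1 − 624/1084 = 0.424354.
Expected number = 307 × 0.424354 = 130.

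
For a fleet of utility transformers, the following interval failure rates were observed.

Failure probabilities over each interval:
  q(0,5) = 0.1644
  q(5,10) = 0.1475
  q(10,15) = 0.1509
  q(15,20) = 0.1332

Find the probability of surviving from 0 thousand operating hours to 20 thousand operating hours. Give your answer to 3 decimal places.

0.524

P(survive 0→20) = (1 − 0.1644) × (1 − 0.1475) × (1 − 0.1509) × (1 − 0.1332).
= 0.8356 × 0.8525 × 0.8491 × 0.8668 = 0.524289.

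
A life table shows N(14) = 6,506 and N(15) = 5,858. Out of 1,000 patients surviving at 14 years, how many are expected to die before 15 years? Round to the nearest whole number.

The relevant probability is 1 − 5,858/6,506 = 0.099600.
Expected number = 1,000 × 0.099600 = 100.

100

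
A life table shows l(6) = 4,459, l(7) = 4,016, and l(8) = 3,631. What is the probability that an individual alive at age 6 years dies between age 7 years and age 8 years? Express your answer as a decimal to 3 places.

This is the probability of reaching 7 but not 8, conditional on being alive at 6: (l(7) − l(8)) / l(6).
= (4,016 − 3,631) / 4,459 = 385 / 4,459 = 0.086342.

0.086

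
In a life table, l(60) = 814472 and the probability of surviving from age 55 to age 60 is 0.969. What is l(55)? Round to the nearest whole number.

l(55) = l(60) / p = 814472 / 0.969 = 840528.

840528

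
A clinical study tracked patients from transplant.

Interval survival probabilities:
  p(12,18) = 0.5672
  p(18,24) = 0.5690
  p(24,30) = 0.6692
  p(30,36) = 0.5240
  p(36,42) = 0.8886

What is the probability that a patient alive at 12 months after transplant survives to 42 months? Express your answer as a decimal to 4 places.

The overall survival probability is 0.5672 × 0.5690 × 0.6692 × 0.5240 × 0.8886.
= 0.100564.

0.1006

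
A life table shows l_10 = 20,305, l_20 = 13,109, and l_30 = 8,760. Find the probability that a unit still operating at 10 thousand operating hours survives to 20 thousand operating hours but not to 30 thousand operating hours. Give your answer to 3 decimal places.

0.214

This is the probability of reaching 20 but not 30, conditional on being operational at 10: (l_20 − l_30) / l_10.
= (13,109 − 8,760) / 20,305 = 4,349 / 20,305 = 0.214184.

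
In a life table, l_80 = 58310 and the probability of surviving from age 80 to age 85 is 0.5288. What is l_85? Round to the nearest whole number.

l_85 = l_80 × p = 58310 × 0.5288 = 30834.

30834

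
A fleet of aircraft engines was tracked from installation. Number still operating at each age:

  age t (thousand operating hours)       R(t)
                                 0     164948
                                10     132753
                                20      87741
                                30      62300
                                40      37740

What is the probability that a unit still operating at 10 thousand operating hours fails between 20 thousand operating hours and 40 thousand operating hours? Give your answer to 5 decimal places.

This is the probability of reaching 20 but not 40, conditional on being operational at 10: (R(20) − R(40)) / R(10).
= (87741 − 37740) / 132753 = 50001 / 132753 = 0.376647.

0.37665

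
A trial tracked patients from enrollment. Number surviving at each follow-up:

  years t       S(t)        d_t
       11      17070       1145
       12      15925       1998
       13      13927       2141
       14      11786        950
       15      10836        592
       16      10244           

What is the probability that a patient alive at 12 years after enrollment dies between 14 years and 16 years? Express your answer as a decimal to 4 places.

0.0968

This is the probability of reaching 14 but not 16, conditional on being alive at 12: (S(14) − S(16)) / S(12).
= (11786 − 10244) / 15925 = 1542 / 15925 = 0.096829.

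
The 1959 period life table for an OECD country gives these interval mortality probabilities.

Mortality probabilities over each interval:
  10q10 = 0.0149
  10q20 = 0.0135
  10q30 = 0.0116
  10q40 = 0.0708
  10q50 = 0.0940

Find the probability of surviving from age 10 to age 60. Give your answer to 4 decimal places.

0.8086

Survival from 10 to 60 is the product of surviving each interval: (1 − 0.0149) × (1 − 0.0135) × (1 − 0.0116) × (1 − 0.0708) × (1 − 0.0940).
= 0.9851 × 0.9865 × 0.9884 × 0.9292 × 0.9060 = 0.808626.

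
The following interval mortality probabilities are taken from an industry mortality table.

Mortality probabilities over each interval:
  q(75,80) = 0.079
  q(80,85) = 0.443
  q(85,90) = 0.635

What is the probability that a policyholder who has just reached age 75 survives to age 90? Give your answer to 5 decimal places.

0.18724

The overall survival probability is (1 − 0.079) × (1 − 0.443) × (1 − 0.635).
= 0.921 × 0.557 × 0.365 = 0.187244.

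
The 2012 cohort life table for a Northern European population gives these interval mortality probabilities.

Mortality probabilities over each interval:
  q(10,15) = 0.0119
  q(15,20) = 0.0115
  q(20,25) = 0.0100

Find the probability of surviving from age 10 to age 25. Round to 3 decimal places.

P(survive 10→25) = (1 − 0.0119) × (1 − 0.0115) × (1 − 0.0100).
= 0.9881 × 0.9885 × 0.9900 = 0.966969.

0.967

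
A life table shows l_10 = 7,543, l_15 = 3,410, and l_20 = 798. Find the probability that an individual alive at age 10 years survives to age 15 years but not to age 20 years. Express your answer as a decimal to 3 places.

This is the probability of reaching 15 but not 20, conditional on being alive at 10: (l_15 − l_20) / l_10.
= (3,410 − 798) / 7,543 = 2,612 / 7,543 = 0.346281.

0.346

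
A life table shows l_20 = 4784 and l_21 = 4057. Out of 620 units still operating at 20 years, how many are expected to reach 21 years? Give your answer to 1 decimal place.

The relevant probability is 4057/4784 = 0.848035.
Expected number = 620 × 0.848035 = 525.8.

525.8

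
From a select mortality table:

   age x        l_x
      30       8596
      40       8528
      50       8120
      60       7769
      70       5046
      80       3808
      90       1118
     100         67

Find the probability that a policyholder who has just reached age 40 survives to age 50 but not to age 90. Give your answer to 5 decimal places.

0.82106

We want 10|40q40 = (l_50 − l_90)/l_40.
This is the probability of reaching 50 but not 90, conditional on being alive at 40: (l_50 − l_90) / l_40.
= (8120 − 1118) / 8528 = 7002 / 8528 = 0.821060.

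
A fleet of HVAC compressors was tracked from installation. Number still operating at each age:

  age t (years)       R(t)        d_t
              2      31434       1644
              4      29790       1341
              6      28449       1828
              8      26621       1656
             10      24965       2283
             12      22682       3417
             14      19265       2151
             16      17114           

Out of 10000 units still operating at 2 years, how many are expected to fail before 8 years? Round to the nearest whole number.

1531

The relevant probability is 1 − 26621/31434 = 0.153114.
Expected number = 10000 × 0.153114 = 1531.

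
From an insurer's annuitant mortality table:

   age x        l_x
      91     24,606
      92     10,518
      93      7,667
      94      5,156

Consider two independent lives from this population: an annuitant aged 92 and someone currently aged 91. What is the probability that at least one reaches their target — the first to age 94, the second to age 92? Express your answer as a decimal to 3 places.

p₁ = l_94/l_92 = 5,156/10,518 = 0.490207; p₂ = l_92/l_91 = 10,518/24,606 = 0.427457.
P(at least one) = 1 − (1−p₁)(1−p₂) = 1 − 0.509793 × 0.572543 = 0.708122.

0.708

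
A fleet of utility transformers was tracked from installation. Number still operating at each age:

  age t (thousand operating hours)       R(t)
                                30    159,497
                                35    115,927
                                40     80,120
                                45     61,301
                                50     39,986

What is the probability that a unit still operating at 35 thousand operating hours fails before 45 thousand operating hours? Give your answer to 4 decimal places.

P(fail before 45 | operational at 35) = 1 − R(45)/R(35) = 1 − 61,301/115,927 = (54,626)/115,927 = 0.471210.

0.4712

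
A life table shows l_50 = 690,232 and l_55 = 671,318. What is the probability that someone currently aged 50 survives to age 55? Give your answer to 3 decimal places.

The conditional survival probability is l_55/l_50 = 671,318/690,232 = 0.972598.

0.973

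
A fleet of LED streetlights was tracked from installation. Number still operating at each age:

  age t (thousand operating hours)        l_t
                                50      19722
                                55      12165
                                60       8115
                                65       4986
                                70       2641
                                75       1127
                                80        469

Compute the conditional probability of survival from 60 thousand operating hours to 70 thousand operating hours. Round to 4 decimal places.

0.3254

The conditional survival probability is l_70/l_60 = 2641/8115 = 0.325447.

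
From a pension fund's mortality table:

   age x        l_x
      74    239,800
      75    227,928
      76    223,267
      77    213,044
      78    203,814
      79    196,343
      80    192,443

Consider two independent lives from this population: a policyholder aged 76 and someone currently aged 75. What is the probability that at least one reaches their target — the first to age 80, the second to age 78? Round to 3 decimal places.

0.985

p₁ = l_80/l_76 = 192,443/223,267 = 0.861941; p₂ = l_78/l_75 = 203,814/227,928 = 0.894203.
P(at least one) = 1 − (1−p₁)(1−p₂) = 1 − 0.138059 × 0.105797 = 0.985394.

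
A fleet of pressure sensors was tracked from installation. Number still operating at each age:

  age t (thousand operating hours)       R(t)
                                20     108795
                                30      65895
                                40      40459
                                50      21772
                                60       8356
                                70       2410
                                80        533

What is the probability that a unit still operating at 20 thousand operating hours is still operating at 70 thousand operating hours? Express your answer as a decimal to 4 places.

0.0222

The conditional survival probability is R(70)/R(20) = 2410/108795 = 0.022152.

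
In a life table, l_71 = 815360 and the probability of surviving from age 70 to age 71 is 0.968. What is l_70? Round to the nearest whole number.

842314

l_70 = l_71 / p = 815360 / 0.968 = 842314.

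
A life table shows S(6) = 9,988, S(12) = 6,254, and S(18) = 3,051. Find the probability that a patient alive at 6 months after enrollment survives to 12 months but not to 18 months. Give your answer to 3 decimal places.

This is the probability of reaching 12 but not 18, conditional on being alive at 6: (S(12) − S(18)) / S(6).
= (6,254 − 3,051) / 9,988 = 3,203 / 9,988 = 0.320685.

0.321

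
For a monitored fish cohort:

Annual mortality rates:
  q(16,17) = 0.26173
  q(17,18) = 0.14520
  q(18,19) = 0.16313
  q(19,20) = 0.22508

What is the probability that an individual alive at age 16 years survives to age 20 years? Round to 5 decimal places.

0.40926

Chaining the interval survival probabilities: (1 − 0.26173) × (1 − 0.14520) × (1 − 0.16313) × (1 − 0.22508).
= 0.73827 × 0.85480 × 0.83687 × 0.77492 = 0.409256.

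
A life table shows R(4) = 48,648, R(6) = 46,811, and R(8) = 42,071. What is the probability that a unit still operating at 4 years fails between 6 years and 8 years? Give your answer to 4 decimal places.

This is the probability of reaching 6 but not 8, conditional on being operational at 4: (R(6) − R(8)) / R(4).
= (46,811 − 42,071) / 48,648 = 4,740 / 48,648 = 0.097435.

0.0974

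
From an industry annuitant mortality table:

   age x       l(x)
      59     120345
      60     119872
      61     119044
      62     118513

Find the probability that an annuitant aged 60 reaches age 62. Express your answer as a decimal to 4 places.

The conditional survival probability is l(62)/l(60) = 118513/119872 = 0.988663.

0.9887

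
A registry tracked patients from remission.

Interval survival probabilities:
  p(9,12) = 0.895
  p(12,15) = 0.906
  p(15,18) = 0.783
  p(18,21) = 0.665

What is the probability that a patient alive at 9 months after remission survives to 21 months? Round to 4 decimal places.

Survival from 9 to 21 is the product of surviving each interval: 0.895 × 0.906 × 0.783 × 0.665.
= 0.422216.

0.4222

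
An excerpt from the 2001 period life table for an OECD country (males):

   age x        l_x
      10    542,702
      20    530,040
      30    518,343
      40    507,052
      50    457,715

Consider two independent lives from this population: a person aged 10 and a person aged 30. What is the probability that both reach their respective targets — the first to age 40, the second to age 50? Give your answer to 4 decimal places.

0.8250

p₁ = l_40/l_10 = 507,052/542,702 = 0.934310; p₂ = l_50/l_30 = 457,715/518,343 = 0.883035.
P(both) = p₁ × p₂ = 0.934310 × 0.883035 = 0.825028.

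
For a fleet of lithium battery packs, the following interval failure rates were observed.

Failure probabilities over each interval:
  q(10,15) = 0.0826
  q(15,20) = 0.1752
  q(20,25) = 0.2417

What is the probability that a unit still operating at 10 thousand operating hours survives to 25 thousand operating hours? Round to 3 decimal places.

Chaining the interval survival probabilities: (1 − 0.0826) × (1 − 0.1752) × (1 − 0.2417).
= 0.9174 × 0.8248 × 0.7583 = 0.573784.

0.574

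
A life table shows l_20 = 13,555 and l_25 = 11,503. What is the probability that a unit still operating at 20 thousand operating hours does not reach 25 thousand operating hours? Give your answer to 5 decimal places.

P(fail before 25 | operational at 20) = 1 − l_25/l_20 = 1 − 11,503/13,555 = (2,052)/13,555 = 0.151383.

0.15138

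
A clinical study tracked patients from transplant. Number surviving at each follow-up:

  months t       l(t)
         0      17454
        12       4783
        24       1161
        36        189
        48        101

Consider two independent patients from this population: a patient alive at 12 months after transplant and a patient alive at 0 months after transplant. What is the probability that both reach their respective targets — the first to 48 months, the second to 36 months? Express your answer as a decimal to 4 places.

0.0002

p₁ = l(48)/l(12) = 101/4783 = 0.021116; p₂ = l(36)/l(0) = 189/17454 = 0.010828.
P(both) = p₁ × p₂ = 0.021116 × 0.010828 = 0.000229.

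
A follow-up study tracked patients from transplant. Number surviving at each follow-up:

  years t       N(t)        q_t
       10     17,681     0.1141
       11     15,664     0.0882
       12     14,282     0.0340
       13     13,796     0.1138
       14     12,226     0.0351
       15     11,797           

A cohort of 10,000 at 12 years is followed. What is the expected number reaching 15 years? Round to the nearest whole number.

8260

The relevant probability is 11,797/14,282 = 0.826005.
Expected number = 10,000 × 0.826005 = 8260.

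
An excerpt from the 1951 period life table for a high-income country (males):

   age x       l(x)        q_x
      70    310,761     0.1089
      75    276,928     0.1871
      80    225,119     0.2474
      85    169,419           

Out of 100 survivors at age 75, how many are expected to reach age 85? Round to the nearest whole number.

The relevant probability is 169,419/276,928 = 0.611780.
Expected number = 100 × 0.611780 = 61.

61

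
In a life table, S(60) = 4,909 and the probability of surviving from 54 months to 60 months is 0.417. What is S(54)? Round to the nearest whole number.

S(54) = S(60) / p = 4,909 / 0.417 = 11772.

11772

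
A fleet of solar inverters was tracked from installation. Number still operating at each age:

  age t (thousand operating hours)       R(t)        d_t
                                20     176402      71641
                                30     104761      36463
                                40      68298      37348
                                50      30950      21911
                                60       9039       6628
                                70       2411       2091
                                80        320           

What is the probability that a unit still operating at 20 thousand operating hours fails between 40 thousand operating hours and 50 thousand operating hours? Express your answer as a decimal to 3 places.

0.212

This is the probability of reaching 40 but not 50, conditional on being operational at 20: (R(40) − R(50)) / R(20).
= (68298 − 30950) / 176402 = 37348 / 176402 = 0.211721.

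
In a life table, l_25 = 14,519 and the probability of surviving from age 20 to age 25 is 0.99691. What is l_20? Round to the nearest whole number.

l_20 = l_25 / p = 14,519 / 0.99691 = 14564.

14564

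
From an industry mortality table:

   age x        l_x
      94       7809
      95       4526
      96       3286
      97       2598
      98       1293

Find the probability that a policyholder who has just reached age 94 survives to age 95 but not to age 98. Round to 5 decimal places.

We want 1|3q94 = (l_95 − l_98)/l_94.
This is the probability of reaching 95 but not 98, conditional on being alive at 94: (l_95 − l_98) / l_94.
= (4526 − 1293) / 7809 = 3233 / 7809 = 0.414009.

0.41401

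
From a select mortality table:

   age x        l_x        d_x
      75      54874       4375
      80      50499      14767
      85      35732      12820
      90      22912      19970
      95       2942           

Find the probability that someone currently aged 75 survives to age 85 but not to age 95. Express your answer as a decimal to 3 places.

We want 10|10q75 = (l_85 − l_95)/l_75.
This is the probability of reaching 85 but not 95, conditional on being alive at 75: (l_85 − l_95) / l_75.
= (35732 − 2942) / 54874 = 32790 / 54874 = 0.597551.

0.598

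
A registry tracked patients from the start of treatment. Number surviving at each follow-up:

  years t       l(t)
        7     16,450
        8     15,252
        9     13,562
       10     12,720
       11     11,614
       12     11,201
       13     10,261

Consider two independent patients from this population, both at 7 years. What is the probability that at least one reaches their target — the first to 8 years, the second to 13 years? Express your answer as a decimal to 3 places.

0.973

p₁ = l(8)/l(7) = 15,252/16,450 = 0.927173; p₂ = l(13)/l(7) = 10,261/16,450 = 0.623769.
P(at least one) = 1 − (1−p₁)(1−p₂) = 1 − 0.072827 × 0.376231 = 0.972600.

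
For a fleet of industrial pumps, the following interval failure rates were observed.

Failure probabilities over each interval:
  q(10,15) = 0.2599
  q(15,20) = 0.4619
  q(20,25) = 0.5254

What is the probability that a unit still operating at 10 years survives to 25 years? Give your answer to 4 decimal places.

0.1890

The overall survival probability is (1 − 0.2599) × (1 − 0.4619) × (1 − 0.5254).
= 0.7401 × 0.5381 × 0.4746 = 0.189008.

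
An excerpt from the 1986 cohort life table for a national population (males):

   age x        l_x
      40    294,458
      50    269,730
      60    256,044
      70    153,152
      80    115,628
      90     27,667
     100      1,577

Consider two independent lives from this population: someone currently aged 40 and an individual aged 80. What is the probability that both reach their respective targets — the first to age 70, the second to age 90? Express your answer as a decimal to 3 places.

0.124

p₁ = l_70/l_40 = 153,152/294,458 = 0.520115; p₂ = l_90/l_80 = 27,667/115,628 = 0.239276.
P(both) = p₁ × p₂ = 0.520115 × 0.239276 = 0.124451.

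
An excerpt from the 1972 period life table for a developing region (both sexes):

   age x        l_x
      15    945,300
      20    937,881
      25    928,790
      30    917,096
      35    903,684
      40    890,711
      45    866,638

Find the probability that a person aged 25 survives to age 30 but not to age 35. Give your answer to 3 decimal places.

0.014

We want 5|5q25 = (l_30 − l_35)/l_25.
This is the probability of reaching 30 but not 35, conditional on being alive at 25: (l_30 − l_35) / l_25.
= (917,096 − 903,684) / 928,790 = 13,412 / 928,790 = 0.014440.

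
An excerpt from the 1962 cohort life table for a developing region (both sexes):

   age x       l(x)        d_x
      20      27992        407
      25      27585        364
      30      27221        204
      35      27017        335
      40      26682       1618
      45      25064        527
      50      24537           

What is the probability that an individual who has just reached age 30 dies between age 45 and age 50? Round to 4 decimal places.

This is the probability of reaching 45 but not 50, conditional on being alive at 30: (l(45) − l(50)) / l(30).
= (25064 − 24537) / 27221 = 527 / 27221 = 0.019360.

0.0194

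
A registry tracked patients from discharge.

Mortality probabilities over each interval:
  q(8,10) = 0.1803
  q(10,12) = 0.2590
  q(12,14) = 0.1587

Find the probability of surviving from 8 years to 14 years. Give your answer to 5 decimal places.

0.51100

P(survive 8→14) = (1 − 0.1803) × (1 − 0.2590) × (1 − 0.1587).
= 0.8197 × 0.7410 × 0.8413 = 0.511004.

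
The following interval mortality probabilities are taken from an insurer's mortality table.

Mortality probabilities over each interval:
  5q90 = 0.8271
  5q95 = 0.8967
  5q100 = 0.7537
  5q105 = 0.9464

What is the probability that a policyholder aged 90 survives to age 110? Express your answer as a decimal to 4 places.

0.0002

Survival from 90 to 110 is the product of surviving each interval: (1 − 0.8271) × (1 − 0.8967) × (1 − 0.7537) × (1 − 0.9464).
= 0.1729 × 0.1033 × 0.2463 × 0.0536 = 0.000236.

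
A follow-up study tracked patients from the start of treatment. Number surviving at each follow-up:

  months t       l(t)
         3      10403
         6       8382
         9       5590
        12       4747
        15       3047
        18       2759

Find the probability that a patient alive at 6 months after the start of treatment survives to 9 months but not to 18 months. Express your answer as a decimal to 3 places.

0.338

This is the probability of reaching 9 but not 18, conditional on being alive at 6: (l(9) − l(18)) / l(6).
= (5590 − 2759) / 8382 = 2831 / 8382 = 0.337748.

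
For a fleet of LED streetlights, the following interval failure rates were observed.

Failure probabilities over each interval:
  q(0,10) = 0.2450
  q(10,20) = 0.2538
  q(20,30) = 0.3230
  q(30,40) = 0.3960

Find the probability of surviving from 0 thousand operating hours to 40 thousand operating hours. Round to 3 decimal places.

The overall survival probability is (1 − 0.2450) × (1 − 0.2538) × (1 − 0.3230) × (1 − 0.3960).
= 0.7550 × 0.7462 × 0.6770 × 0.6040 = 0.230371.

0.230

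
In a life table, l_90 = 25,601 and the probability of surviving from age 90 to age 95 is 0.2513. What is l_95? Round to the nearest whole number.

l_95 = l_90 × p = 25,601 × 0.2513 = 6434.

6434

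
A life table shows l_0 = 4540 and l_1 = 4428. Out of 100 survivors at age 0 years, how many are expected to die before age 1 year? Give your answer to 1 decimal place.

2.5

The relevant probability is 1 − 4428/4540 = 0.024670.
Expected number = 100 × 0.024670 = 2.5.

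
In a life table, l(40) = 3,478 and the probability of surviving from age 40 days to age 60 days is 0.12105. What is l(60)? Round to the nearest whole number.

l(60) = l(40) × p = 3,478 × 0.12105 = 421.

421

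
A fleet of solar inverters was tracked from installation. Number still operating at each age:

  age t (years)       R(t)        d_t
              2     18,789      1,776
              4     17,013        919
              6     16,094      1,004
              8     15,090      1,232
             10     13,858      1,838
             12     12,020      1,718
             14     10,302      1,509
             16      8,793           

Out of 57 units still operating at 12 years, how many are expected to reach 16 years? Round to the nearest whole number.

42

The relevant probability is 8,793/12,020 = 0.731531.
Expected number = 57 × 0.731531 = 42.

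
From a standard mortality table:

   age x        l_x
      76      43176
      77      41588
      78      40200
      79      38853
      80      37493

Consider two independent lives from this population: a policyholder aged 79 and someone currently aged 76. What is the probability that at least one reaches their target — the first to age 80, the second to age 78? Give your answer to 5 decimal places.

0.99759

p₁ = l_80/l_79 = 37493/38853 = 0.964996; p₂ = l_78/l_76 = 40200/43176 = 0.931073.
P(at least one) = 1 − (1−p₁)(1−p₂) = 1 − 0.035004 × 0.068927 = 0.997587.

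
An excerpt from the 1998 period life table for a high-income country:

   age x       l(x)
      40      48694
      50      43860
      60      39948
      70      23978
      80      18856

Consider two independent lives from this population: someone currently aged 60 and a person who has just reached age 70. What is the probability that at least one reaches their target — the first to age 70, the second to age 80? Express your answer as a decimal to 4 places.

0.9146

p₁ = l(70)/l(60) = 23978/39948 = 0.600230; p₂ = l(80)/l(70) = 18856/23978 = 0.786388.
P(at least one) = 1 − (1−p₁)(1−p₂) = 1 − 0.399770 × 0.213612 = 0.914604.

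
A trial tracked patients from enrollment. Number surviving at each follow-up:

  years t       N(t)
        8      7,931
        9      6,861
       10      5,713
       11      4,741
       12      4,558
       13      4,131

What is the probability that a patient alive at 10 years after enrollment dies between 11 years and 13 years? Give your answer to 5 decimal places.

0.10677

This is the probability of reaching 11 but not 13, conditional on being alive at 10: (N(11) − N(13)) / N(10).
= (4,741 − 4,131) / 5,713 = 610 / 5,713 = 0.106774.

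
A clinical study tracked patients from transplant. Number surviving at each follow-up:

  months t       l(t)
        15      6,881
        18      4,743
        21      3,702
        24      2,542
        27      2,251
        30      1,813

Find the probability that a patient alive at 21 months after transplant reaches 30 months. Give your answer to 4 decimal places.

The conditional survival probability is l(30)/l(21) = 1,813/3,702 = 0.489735.

0.4897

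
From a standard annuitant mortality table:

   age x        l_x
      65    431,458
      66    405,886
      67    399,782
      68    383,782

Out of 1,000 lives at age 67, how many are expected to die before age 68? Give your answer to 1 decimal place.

40.0

The relevant probability is 1 − 383,782/399,782 = 0.040022.
Expected number = 1,000 × 0.040022 = 40.0.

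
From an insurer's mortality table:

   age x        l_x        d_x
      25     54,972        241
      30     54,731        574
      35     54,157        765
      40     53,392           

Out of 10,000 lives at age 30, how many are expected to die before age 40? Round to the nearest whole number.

The relevant probability is 1 − 53,392/54,731 = 0.024465.
Expected number = 10,000 × 0.024465 = 245.

245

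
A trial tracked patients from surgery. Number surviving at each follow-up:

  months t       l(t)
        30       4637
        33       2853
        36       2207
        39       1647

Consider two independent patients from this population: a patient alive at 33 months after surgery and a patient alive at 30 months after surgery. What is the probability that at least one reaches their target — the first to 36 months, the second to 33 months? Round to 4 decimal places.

0.9129

p₁ = l(36)/l(33) = 2207/2853 = 0.773572; p₂ = l(33)/l(30) = 2853/4637 = 0.615268.
P(at least one) = 1 − (1−p₁)(1−p₂) = 1 − 0.226428 × 0.384732 = 0.912886.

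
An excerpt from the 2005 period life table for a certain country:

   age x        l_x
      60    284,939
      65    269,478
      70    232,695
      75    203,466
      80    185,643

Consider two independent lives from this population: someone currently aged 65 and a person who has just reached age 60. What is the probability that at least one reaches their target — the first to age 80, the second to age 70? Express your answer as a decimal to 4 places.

0.9430

p₁ = l_80/l_65 = 185,643/269,478 = 0.688899; p₂ = l_70/l_60 = 232,695/284,939 = 0.816648.
P(at least one) = 1 − (1−p₁)(1−p₂) = 1 − 0.311101 × 0.183352 = 0.942959.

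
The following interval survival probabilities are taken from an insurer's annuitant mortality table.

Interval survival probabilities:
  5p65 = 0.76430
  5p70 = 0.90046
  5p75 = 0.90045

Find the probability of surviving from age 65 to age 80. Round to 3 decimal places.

Chaining the interval survival probabilities: 0.76430 × 0.90046 × 0.90045.
= 0.619709.

0.620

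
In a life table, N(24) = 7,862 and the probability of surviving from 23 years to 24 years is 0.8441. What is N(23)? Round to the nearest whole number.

9314

N(23) = N(24) / p = 7,862 / 0.8441 = 9314.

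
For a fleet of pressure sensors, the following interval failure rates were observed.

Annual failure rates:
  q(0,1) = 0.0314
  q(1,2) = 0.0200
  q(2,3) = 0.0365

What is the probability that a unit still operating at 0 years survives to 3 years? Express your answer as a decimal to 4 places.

0.9146

Chaining the interval survival probabilities: (1 − 0.0314) × (1 − 0.0200) × (1 − 0.0365).
= 0.9686 × 0.9800 × 0.9635 = 0.914581.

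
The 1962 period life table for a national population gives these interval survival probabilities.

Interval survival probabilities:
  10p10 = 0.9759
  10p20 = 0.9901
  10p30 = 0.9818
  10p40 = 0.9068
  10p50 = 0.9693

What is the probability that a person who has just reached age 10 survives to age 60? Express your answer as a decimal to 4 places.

0.8338

Survival from 10 to 60 is the product of surviving each interval: 0.9759 × 0.9901 × 0.9818 × 0.9068 × 0.9693.
= 0.833829.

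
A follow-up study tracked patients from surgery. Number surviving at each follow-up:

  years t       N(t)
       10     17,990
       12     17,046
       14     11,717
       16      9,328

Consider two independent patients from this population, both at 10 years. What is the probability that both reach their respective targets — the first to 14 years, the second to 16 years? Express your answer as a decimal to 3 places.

p₁ = N(14)/N(10) = 11,717/17,990 = 0.651306; p₂ = N(16)/N(10) = 9,328/17,990 = 0.518510.
P(both) = p₁ × p₂ = 0.651306 × 0.518510 = 0.337709.

0.338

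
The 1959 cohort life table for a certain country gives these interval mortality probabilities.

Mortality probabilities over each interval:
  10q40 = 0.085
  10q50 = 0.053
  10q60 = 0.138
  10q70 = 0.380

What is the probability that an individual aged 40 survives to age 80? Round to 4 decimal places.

The overall survival probability is (1 − 0.085) × (1 − 0.053) × (1 − 0.138) × (1 − 0.380).
= 0.915 × 0.947 × 0.862 × 0.620 = 0.463095.

0.4631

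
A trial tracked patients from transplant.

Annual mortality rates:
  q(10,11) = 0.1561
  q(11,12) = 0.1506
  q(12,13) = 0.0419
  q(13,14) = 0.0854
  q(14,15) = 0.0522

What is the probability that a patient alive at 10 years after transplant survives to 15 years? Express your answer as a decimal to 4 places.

0.5953

Chaining the interval survival probabilities: (1 − 0.1561) × (1 − 0.1506) × (1 − 0.0419) × (1 − 0.0854) × (1 − 0.0522).
= 0.8439 × 0.8494 × 0.9581 × 0.9146 × 0.9478 = 0.595336.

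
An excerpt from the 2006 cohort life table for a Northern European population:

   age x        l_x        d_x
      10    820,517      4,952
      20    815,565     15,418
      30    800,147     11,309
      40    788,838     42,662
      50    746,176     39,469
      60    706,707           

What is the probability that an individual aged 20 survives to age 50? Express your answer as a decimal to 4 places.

We want 30p20 = l_50/l_20.
The conditional survival probability is l_50/l_20 = 746,176/815,565 = 0.914919.

0.9149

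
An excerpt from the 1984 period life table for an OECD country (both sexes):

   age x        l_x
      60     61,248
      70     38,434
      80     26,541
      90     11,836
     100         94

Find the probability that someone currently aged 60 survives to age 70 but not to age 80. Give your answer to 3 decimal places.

0.194

We want 10|10q60 = (l_70 − l_80)/l_60.
This is the probability of reaching 70 but not 80, conditional on being alive at 60: (l_70 − l_80) / l_60.
= (38,434 − 26,541) / 61,248 = 11,893 / 61,248 = 0.194178.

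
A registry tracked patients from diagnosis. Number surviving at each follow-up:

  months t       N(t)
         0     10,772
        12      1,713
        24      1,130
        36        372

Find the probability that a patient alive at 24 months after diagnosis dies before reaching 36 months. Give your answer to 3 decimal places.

P(die before 36 | alive at 24) = 1 − N(36)/N(24) = 1 − 372/1,130 = (758)/1,130 = 0.670796.

0.671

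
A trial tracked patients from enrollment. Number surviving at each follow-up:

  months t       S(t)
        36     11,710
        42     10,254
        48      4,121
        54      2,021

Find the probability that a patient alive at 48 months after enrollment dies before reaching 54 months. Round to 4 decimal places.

0.5096

P(die before 54 | alive at 48) = 1 − S(54)/S(48) = 1 − 2,021/4,121 = (2,100)/4,121 = 0.509585.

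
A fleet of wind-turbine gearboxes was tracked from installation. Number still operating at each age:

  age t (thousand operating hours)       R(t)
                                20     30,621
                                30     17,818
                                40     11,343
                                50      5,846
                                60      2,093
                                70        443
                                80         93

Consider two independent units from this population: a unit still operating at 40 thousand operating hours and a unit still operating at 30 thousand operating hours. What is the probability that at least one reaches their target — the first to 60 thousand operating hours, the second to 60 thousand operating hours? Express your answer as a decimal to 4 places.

0.2803

p₁ = R(60)/R(40) = 2,093/11,343 = 0.184519; p₂ = R(60)/R(30) = 2,093/17,818 = 0.117465.
P(at least one) = 1 − (1−p₁)(1−p₂) = 1 − 0.815481 × 0.882535 = 0.280309.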